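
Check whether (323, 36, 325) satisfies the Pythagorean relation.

Compute a² + b²:
323² + 36² = 104329 + 1296 = 105625
Compute c²:
325² = 105625
Since 105625 = 105625, it is a Pythagorean triple.

Yes, it is a Pythagorean triple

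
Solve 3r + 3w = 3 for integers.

Step 1: Check solvability.
gcd(3, 3) = 3
Since 3 divides 3, solutions exist.

Step 2: Apply extended Euclidean algorithm to find gcd.
We find integers such that 3*x0 + 3*y0 = 3

Step 3: Scale the particular solution.
Multiply by 3/3 = 1:
r = 0, w = 1

Step 4: Verify.
3*(0) + 3*(1) = 3 = 3 ✓

r = 0, w = 1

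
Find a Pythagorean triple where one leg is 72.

We need the other leg and hypotenuse such that 72² + x² = c².
Take x = 21, c = 75: 72² + 21² = 5184 + 441 = 5625 = 75² ✓
Triple: (21, 72, 75)

(21, 72, 75)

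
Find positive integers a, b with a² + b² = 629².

We need a² + b² = 629² = 395641.
Trying: 621² + 100² = 385641 + 10000 = 395641 ✓

(621, 100, 629)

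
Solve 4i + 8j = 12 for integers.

Step 1: Check solvability.
gcd(4, 8) = 4
Since 4 divides 12, solutions exist.

Step 2: Apply extended Euclidean algorithm to find gcd.
We find integers such that 4*x0 + 8*y0 = 4

Step 3: Scale the particular solution.
Multiply by 12/4 = 3:
i = 3, j = 0

Step 4: Verify.
4*(3) + 8*(0) = 12 = 12 ✓

i = 3, j = 0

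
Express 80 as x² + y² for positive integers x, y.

We need to find integers x, y > 0 such that x² + y² = 80.
Trying x = 4: y² = 80 - 4² = 80 - 16 = 64
y = 8
Check: 4² + 8² = 16 + 64 = 80 ✓

80 = 4² + 8²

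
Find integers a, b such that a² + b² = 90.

We need to find integers a, b > 0 such that a² + b² = 90.
Trying a = 3: b² = 90 - 3² = 90 - 9 = 81
b = 9
Check: 3² + 9² = 9 + 81 = 90 ✓

90 = 3² + 9²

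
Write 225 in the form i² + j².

We need to find integers i, j > 0 such that i² + j² = 225.
Trying i = 9: j² = 225 - 9² = 225 - 81 = 144
j = 12
Check: 9² + 12² = 81 + 144 = 225 ✓

225 = 9² + 12²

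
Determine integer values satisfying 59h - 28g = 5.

Step 1: Check solvability.
gcd(59, 28) = 1
Since 1 divides 5, solutions exist.

Step 2: Apply extended Euclidean algorithm to find gcd.
We find integers such that 59*x0 + 28*y0 = 1

Step 3: Scale the particular solution.
Multiply by 5/1 = 5:
h = -45, g = -95

Step 4: Verify.
59*(-45) - 28*(-95) = 5 = 5 ✓

h = -45, g = -95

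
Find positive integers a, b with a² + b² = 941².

We need a² + b² = 941² = 885481.
Trying: 741² + 580² = 549081 + 336400 = 885481 ✓

(741, 580, 941)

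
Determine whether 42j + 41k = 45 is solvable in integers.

Step 1: Compute gcd(42, 41).
gcd(42, 41) = 1

Step 2: Check divisibility.
Does 1 divide 45? 45 = 1 x 45, so yes.

By the theorem on linear Diophantine equations, 42j + 41k = 45 has integer solutions if and only if gcd(42, 41) divides 45. Since 1 | 45, solutions exist.

Yes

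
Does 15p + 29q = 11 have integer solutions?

Step 1: Compute gcd(15, 29).
gcd(15, 29) = 1

Step 2: Check divisibility.
Does 1 divide 11? 11 = 1 x 11, so yes.

By the theorem on linear Diophantine equations, 15p + 29q = 11 has integer solutions if and only if gcd(15, 29) divides 11. Since 1 | 11, solutions exist.

Yes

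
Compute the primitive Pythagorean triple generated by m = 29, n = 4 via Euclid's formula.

a = m² - n² = 29² - 4² = 841 - 16 = 825
b = 2mn = 2·29·4 = 232
c = m² + n² = 841 + 16 = 857
Verify: 825² + 232² = 680625 + 53824 = 734449 = 857² ✓

(825, 232, 857)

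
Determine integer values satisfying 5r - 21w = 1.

Step 1: Check solvability.
gcd(5, 21) = 1
Since 1 divides 1, solutions exist.

Step 2: Apply extended Euclidean algorithm to find gcd.
We find integers such that 5*x0 + 21*y0 = 1

Step 3: Scale the particular solution.
Multiply by 1/1 = 1:
r = -4, w = -1

Step 4: Verify.
5*(-4) - 21*(-1) = 1 = 1 ✓

r = -4, w = -1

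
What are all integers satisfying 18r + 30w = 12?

Step 1: Compute gcd(18, 30) = 6.
Since 6 divides 12, solutions exist.

Step 2: Find a particular solution using extended Euclidean algorithm.
We get r₀ = 4, w₀ = -2.
Check: 18*4 + 30*-2 = 12 = 12 ✓

Step 3: Write the general solution.
r = 4 + (30/6)t = 4 + 5t
w = -2 - (18/6)t = -2 - 3t
for any integer t.

r = 4 + 5t, w = -2 - 3t for integer t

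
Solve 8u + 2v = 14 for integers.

Step 1: Check solvability.
gcd(8, 2) = 2
Since 2 divides 14, solutions exist.

Step 2: Apply extended Euclidean algorithm to find gcd.
We find integers such that 8*x0 + 2*y0 = 2

Step 3: Scale the particular solution.
Multiply by 14/2 = 7:
u = 0, v = 7

Step 4: Verify.
8*(0) + 2*(7) = 14 = 14 ✓

u = 0, v = 7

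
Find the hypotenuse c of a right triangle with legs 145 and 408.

c² = a² + b² = 145² + 408² = 21025 + 166464 = 187489
c = sqrt(187489) = 433

433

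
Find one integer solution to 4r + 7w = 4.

Step 1: Check solvability.
gcd(4, 7) = 1
Since 1 divides 4, solutions exist.

Step 2: Apply extended Euclidean algorithm to find gcd.
We find integers such that 4*x0 + 7*y0 = 1

Step 3: Scale the particular solution.
Multiply by 4/1 = 4:
r = 8, w = -4

Step 4: Verify.
4*(8) + 7*(-4) = 4 = 4 ✓

r = 8, w = -4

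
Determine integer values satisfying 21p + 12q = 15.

Step 1: Check solvability.
gcd(21, 12) = 3
Since 3 divides 15, solutions exist.

Step 2: Apply extended Euclidean algorithm to find gcd.
We find integers such that 21*x0 + 12*y0 = 3

Step 3: Scale the particular solution.
Multiply by 15/3 = 5:
p = -5, q = 10

Step 4: Verify.
21*(-5) + 12*(10) = 15 = 15 ✓

p = -5, q = 10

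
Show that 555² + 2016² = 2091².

Compute a² + b² = 555² + 2016² = 308025 + 4064256 = 4372281
Compute c² = 2091² = 4372281
Since 4372281 = 4372281, confirmed.

Yes, it is a Pythagorean triple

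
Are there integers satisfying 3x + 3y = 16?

Step 1: Compute gcd(3, 3).
gcd(3, 3) = 3

Step 2: Check divisibility.
Does 3 divide 16? 16 = 3 x 5 + 1, so no.

By the theorem on linear Diophantine equations, 3x + 3y = 16 has integer solutions if and only if gcd(3, 3) divides 16. Since 3 does not divide 16, no solutions exist.

No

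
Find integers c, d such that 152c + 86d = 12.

Step 1: Check solvability.
gcd(152, 86) = 2
Since 2 divides 12, solutions exist.

Step 2: Apply extended Euclidean algorithm to find gcd.
We find integers such that 152*x0 + 86*y0 = 2

Step 3: Scale the particular solution.
Multiply by 12/2 = 6:
c = -78, d = 138

Step 4: Verify.
152*(-78) + 86*(138) = 12 = 12 ✓

c = -78, d = 138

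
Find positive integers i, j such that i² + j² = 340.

Search for i with 340 - i² a perfect square.
i = 4: 340 - 4² = 340 - 16 = 324 = 18² ✓
So i = 4, j = 18.

i = 4, j = 18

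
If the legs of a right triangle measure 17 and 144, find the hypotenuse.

c² = a² + b² = 17² + 144² = 289 + 20736 = 21025
c = 145

145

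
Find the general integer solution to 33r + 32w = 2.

Step 1: Compute gcd(33, 32) = 1.
Since 1 divides 2, solutions exist.

Step 2: Find a particular solution using extended Euclidean algorithm.
We get r₀ = 2, w₀ = -2.
Check: 33*2 + 32*-2 = 2 = 2 ✓

Step 3: Write the general solution.
r = 2 + (32/1)t = 2 + 32t
w = -2 - (33/1)t = -2 - 33t
for any integer t.

r = 2 + 32t, w = -2 - 33t for integer t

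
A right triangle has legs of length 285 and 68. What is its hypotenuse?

c² = a² + b² = 285² + 68² = 81225 + 4624 = 85849
c = 293

293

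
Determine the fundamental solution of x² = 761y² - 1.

We need x² = 761y² - 1. Try successive y:
y = 1: x² = 761·1² - 1 = 760, not a perfect square
y = 2: x² = 761·2² - 1 = 3043, not a perfect square
y = 3: x² = 761·3² - 1 = 6848, not a perfect square
...
y = 29: x² = 761·29² - 1 = 640000 = 800² ✓
Check: 800² - 761·29² = 640000 - 640001 = -1 ✓

x = 800, y = 29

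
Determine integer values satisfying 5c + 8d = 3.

Step 1: Check solvability.
gcd(5, 8) = 1
Since 1 divides 3, solutions exist.

Step 2: Apply extended Euclidean algorithm to find gcd.
We find integers such that 5*x0 + 8*y0 = 1

Step 3: Scale the particular solution.
Multiply by 3/1 = 3:
c = -9, d = 6

Step 4: Verify.
5*(-9) + 8*(6) = 3 = 3 ✓

c = -9, d = 6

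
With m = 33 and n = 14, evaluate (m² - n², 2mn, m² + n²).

a = m² - n² = 1089 - 196 = 893
b = 2mn = 2·33·14 = 924
c = m² + n² = 1089 + 196 = 1285
Verify: 893² + 924² = 797449 + 853776 = 1651225 = 1285² ✓

(893, 924, 1285)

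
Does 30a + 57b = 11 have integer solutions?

Step 1: Compute gcd(30, 57).
gcd(30, 57) = 3

Step 2: Check divisibility.
Does 3 divide 11? 11 = 3 x 3 + 2, so no.

By the theorem on linear Diophantine equations, 30a + 57b = 11 has integer solutions if and only if gcd(30, 57) divides 11. Since 3 does not divide 11, no solutions exist.

No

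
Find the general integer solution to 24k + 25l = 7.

Step 1: Compute gcd(24, 25) = 1.
Since 1 divides 7, solutions exist.

Step 2: Find a particular solution using extended Euclidean algorithm.
We get k₀ = -7, l₀ = 7.
Check: 24*-7 + 25*7 = 7 = 7 ✓

Step 3: Write the general solution.
k = -7 + (25/1)t = -7 + 25t
l = 7 - (24/1)t = 7 - 24t
for any integer t.

k = -7 + 25t, l = 7 - 24t for integer t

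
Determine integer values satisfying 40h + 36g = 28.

Step 1: Check solvability.
gcd(40, 36) = 4
Since 4 divides 28, solutions exist.

Step 2: Apply extended Euclidean algorithm to find gcd.
We find integers such that 40*x0 + 36*y0 = 4

Step 3: Scale the particular solution.
Multiply by 28/4 = 7:
h = 7, g = -7

Step 4: Verify.
40*(7) + 36*(-7) = 28 = 28 ✓

h = 7, g = -7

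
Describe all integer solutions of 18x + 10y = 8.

Step 1: Compute gcd(18, 10) = 2.
Since 2 divides 8, solutions exist.

Step 2: Find a particular solution using extended Euclidean algorithm.
We get x₀ = -4, y₀ = 8.
Check: 18*-4 + 10*8 = 8 = 8 ✓

Step 3: Write the general solution.
x = -4 + (10/2)t = -4 + 5t
y = 8 - (18/2)t = 8 - 9t
for any integer t.

x = -4 + 5t, y = 8 - 9t for integer t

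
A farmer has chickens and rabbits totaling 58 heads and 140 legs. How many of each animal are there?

Let c = chickens, r = rabbits.
Heads: c + r = 58
Legs: 2c + 4r = 140
From the first equation, c = 58 - r. Substitute:
2(58 - r) + 4r = 140
116 + 2r = 140
r = (140 - 116)/2 = 12
c = 58 - 12 = 46

Chickens: 46, Rabbits: 12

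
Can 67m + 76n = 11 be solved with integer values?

Step 1: Compute gcd(67, 76).
gcd(67, 76) = 1

Step 2: Check divisibility.
Does 1 divide 11? 11 = 1 x 11, so yes.

By the theorem on linear Diophantine equations, 67m + 76n = 11 has integer solutions if and only if gcd(67, 76) divides 11. Since 1 | 11, solutions exist.

Yes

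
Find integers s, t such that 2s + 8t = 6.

Step 1: Check solvability.
gcd(2, 8) = 2
Since 2 divides 6, solutions exist.

Step 2: Apply extended Euclidean algorithm to find gcd.
We find integers such that 2*x0 + 8*y0 = 2

Step 3: Scale the particular solution.
Multiply by 6/2 = 3:
s = 3, t = 0

Step 4: Verify.
2*(3) + 8*(0) = 6 = 6 ✓

s = 3, t = 0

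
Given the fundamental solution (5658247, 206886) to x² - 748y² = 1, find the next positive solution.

Solutions to x² - Dy² = 1 are generated by powers of (x₀ + y₀√D).
The next solution satisfies x₁ + y₁√748 = (x₀ + y₀√748)², giving:
x₁ = x₀² + 748y₀² = 5658247² + 748·206886² = 32015759113009 + 32015759113008 = 64031518226017
y₁ = 2x₀y₀ = 2·5658247·206886 = 2341224177684

Verify: 64031518226017² - 748·2341224177684² = 4100035326328747258695684289 - 4100035326328747258695684288 = 1 ✓

x = 64031518226017, y = 2341224177684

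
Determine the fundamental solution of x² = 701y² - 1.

We need x² = 701y² - 1. Try successive y:
y = 1: x² = 701·1² - 1 = 700, not a perfect square
y = 2: x² = 701·2² - 1 = 2803, not a perfect square
y = 3: x² = 701·3² - 1 = 6308, not a perfect square
...
y = 445: x² = 701·445² - 1 = 138815524 = 11782² ✓
Check: 11782² - 701·445² = 138815524 - 138815525 = -1 ✓

x = 11782, y = 445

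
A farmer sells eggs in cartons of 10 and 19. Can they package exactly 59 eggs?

We need non-negative a, b with 10a + 19b = 59.
gcd(10, 19) = 1 divides 59.
Try a = 4: 19b = 59 - 40 = 19, so b = 1.
One way: 4 cartons of 10 and 1 cartons of 19.

Yes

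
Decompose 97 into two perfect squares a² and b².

We need to find integers a, b > 0 such that a² + b² = 97.
Trying a = 4: b² = 97 - 4² = 97 - 16 = 81
b = 9
Check: 4² + 9² = 16 + 81 = 97 ✓

97 = 4² + 9²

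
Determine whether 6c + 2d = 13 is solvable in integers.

Step 1: Compute gcd(6, 2).
gcd(6, 2) = 2

Step 2: Check divisibility.
Does 2 divide 13? 13 = 2 x 6 + 1, so no.

By the theorem on linear Diophantine equations, 6c + 2d = 13 has integer solutions if and only if gcd(6, 2) divides 13. Since 2 does not divide 13, no solutions exist.

No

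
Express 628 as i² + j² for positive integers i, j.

We need to find integers i, j > 0 such that i² + j² = 628.
Trying i = 12: j² = 628 - 12² = 628 - 144 = 484
j = 22
Check: 12² + 22² = 144 + 484 = 628 ✓

628 = 12² + 22²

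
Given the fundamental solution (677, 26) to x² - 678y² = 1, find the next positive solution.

Solutions to x² - Dy² = 1 are generated by powers of (x₀ + y₀√D).
The next solution satisfies x₁ + y₁√678 = (x₀ + y₀√678)², giving:
x₁ = x₀² + 678y₀² = 677² + 678·26² = 458329 + 458328 = 916657
y₁ = 2x₀y₀ = 2·677·26 = 35204

Verify: 916657² - 678·35204² = 840260055649 - 840260055648 = 1 ✓

x = 916657, y = 35204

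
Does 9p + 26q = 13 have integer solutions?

Step 1: Compute gcd(9, 26).
gcd(9, 26) = 1

Step 2: Check divisibility.
Does 1 divide 13? 13 = 1 x 13, so yes.

By the theorem on linear Diophantine equations, 9p + 26q = 13 has integer solutions if and only if gcd(9, 26) divides 13. Since 1 | 13, solutions exist.

Yes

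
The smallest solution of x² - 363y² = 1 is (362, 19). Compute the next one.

Solutions to x² - Dy² = 1 are generated by powers of (x₀ + y₀√D).
The next solution satisfies x₁ + y₁√363 = (x₀ + y₀√363)², giving:
x₁ = x₀² + 363y₀² = 362² + 363·19² = 131044 + 131043 = 262087
y₁ = 2x₀y₀ = 2·362·19 = 13756

Verify: 262087² - 363·13756² = 68689595569 - 68689595568 = 1 ✓

x = 262087, y = 13756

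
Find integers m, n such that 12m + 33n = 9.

Step 1: Check solvability.
gcd(12, 33) = 3
Since 3 divides 9, solutions exist.

Step 2: Apply extended Euclidean algorithm to find gcd.
We find integers such that 12*x0 + 33*y0 = 3

Step 3: Scale the particular solution.
Multiply by 9/3 = 3:
m = 9, n = -3

Step 4: Verify.
12*(9) + 33*(-3) = 9 = 9 ✓

m = 9, n = -3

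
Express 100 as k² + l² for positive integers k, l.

We need to find integers k, l > 0 such that k² + l² = 100.
Trying k = 6: l² = 100 - 6² = 100 - 36 = 64
l = 8
Check: 6² + 8² = 36 + 64 = 100 ✓

100 = 6² + 8²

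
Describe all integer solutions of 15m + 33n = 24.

Step 1: Compute gcd(15, 33) = 3.
Since 3 divides 24, solutions exist.

Step 2: Find a particular solution using extended Euclidean algorithm.
We get m₀ = -16, n₀ = 8.
Check: 15*-16 + 33*8 = 24 = 24 ✓

Step 3: Write the general solution.
m = -16 + (33/3)t = -16 + 11t
n = 8 - (15/3)t = 8 - 5t
for any integer t.

m = -16 + 11t, n = 8 - 5t for integer t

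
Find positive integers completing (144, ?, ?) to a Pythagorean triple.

We need the other leg and hypotenuse such that 144² + x² = c².
Take x = 17, c = 145: 144² + 17² = 20736 + 289 = 21025 = 145² ✓
Triple: (17, 144, 145)

(17, 144, 145)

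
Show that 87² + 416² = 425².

Compute a² + b² = 87² + 416² = 7569 + 173056 = 180625
Compute c² = 425² = 180625
Since 180625 = 180625, confirmed.

Yes, it is a Pythagorean triple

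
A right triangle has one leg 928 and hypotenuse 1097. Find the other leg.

a² = c² - b² = 1203409 - 861184 = 342225
a = 585

585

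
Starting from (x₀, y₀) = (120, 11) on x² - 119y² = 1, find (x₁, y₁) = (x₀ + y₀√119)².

Solutions to x² - Dy² = 1 are generated by powers of (x₀ + y₀√D).
The next solution satisfies x₁ + y₁√119 = (x₀ + y₀√119)², giving:
x₁ = x₀² + 119y₀² = 120² + 119·11² = 14400 + 14399 = 28799
y₁ = 2x₀y₀ = 2·120·11 = 2640

Verify: 28799² - 119·2640² = 829382401 - 829382400 = 1 ✓

x = 28799, y = 2640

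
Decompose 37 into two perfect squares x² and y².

We need to find integers x, y > 0 such that x² + y² = 37.
Trying x = 1: y² = 37 - 1² = 37 - 1 = 36
y = 6
Check: 1² + 6² = 1 + 36 = 37 ✓

37 = 1² + 6²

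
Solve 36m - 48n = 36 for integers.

Step 1: Check solvability.
gcd(36, 48) = 12
Since 12 divides 36, solutions exist.

Step 2: Apply extended Euclidean algorithm to find gcd.
We find integers such that 36*x0 + 48*y0 = 12

Step 3: Scale the particular solution.
Multiply by 36/12 = 3:
m = -3, n = -3

Step 4: Verify.
36*(-3) - 48*(-3) = 36 = 36 ✓

m = -3, n = -3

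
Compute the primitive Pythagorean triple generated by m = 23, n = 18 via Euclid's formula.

a = m² - n² = 529 - 324 = 205
b = 2mn = 2·23·18 = 828
c = m² + n² = 529 + 324 = 853
Verify: 205² + 828² = 42025 + 685584 = 727609 = 853² ✓

(205, 828, 853)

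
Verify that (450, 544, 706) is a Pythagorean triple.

Compute a² + b² = 450² + 544² = 202500 + 295936 = 498436
Compute c² = 706² = 498436
Since 498436 = 498436, confirmed.

Yes, it is a Pythagorean triple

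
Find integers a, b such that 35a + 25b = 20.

Step 1: Check solvability.
gcd(35, 25) = 5
Since 5 divides 20, solutions exist.

Step 2: Apply extended Euclidean algorithm to find gcd.
We find integers such that 35*x0 + 25*y0 = 5

Step 3: Scale the particular solution.
Multiply by 20/5 = 4:
a = -8, b = 12

Step 4: Verify.
35*(-8) + 25*(12) = 20 = 20 ✓

a = -8, b = 12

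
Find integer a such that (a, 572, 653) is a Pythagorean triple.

a² = c² - b² = 653² - 572² = 426409 - 327184 = 99225
a = sqrt(99225) = 315

315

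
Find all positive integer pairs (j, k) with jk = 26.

The positive divisors of 26 are: 1, 2, 13, 26.
Each divisor d gives the pair (d, 26/d):
(1, 26), (2, 13), (13, 2), (26, 1)

(1, 26), (2, 13), (13, 2), (26, 1)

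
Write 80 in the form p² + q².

We need to find integers p, q > 0 such that p² + q² = 80.
Trying p = 4: q² = 80 - 4² = 80 - 16 = 64
q = 8
Check: 4² + 8² = 16 + 64 = 80 ✓

80 = 4² + 8²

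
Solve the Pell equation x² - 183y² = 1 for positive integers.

We seek the smallest positive integers (x, y) with x² - 183y² = 1, i.e., x² = 183y² + 1.
Try successive y values:
y = 1: x² = 183·1² + 1 = 184, not a perfect square
y = 2: x² = 183·2² + 1 = 733, not a perfect square
y = 3: x² = 183·3² + 1 = 1648, not a perfect square
... continuing the search (or via continued fractions) ...
y = 36: x² = 183·36² + 1 = 237169, x = 487 ✓

Verify: 487² - 183·36² = 237169 - 237168 = 1 ✓

x = 487, y = 36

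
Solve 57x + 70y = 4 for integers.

Step 1: Check solvability.
gcd(57, 70) = 1
Since 1 divides 4, solutions exist.

Step 2: Apply extended Euclidean algorithm to find gcd.
We find integers such that 57*x0 + 70*y0 = 1

Step 3: Scale the particular solution.
Multiply by 4/1 = 4:
x = -108, y = 88

Step 4: Verify.
57*(-108) + 70*(88) = 4 = 4 ✓

x = -108, y = 88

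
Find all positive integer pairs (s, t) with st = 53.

The positive divisors of 53 are: 1, 53.
Each divisor d gives the pair (d, 53/d):
(1, 53), (53, 1)

(1, 53), (53, 1)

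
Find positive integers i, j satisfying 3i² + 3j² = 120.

Try small values of i and check whether (120 - 3i²)/3 is a perfect square.
i = 2: 3·2² = 12, so 3j² = 120 - 12 = 108, giving j² = 36, j = 6.
Check: 3·2² + 3·6² = 12 + 108 = 120 ✓

i = 2, j = 6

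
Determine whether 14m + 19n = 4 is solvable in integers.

Step 1: Compute gcd(14, 19).
gcd(14, 19) = 1

Step 2: Check divisibility.
Does 1 divide 4? 4 = 1 x 4, so yes.

By the theorem on linear Diophantine equations, 14m + 19n = 4 has integer solutions if and only if gcd(14, 19) divides 4. Since 1 | 4, solutions exist.

Yes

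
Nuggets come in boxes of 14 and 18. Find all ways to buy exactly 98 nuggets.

We need non-negative integers (x, y) with 14x + 18y = 98.
For each x in 0..7, check if 98 - 14x is a non-negative multiple of 18.
x = 7: 18y = 0, y = 0 ✓

(7 boxes of 14, 0 boxes of 18)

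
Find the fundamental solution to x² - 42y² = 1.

We seek the smallest positive integers (x, y) with x² - 42y² = 1, i.e., x² = 42y² + 1.
Try successive y values:
y = 1: x² = 42·1² + 1 = 43, not a perfect square
y = 2: x² = 42·2² + 1 = 169, x = 13 ✓

Verify: 13² - 42·2² = 169 - 168 = 1 ✓

x = 13, y = 2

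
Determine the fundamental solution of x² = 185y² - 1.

We need x² = 185y² - 1. Try successive y:
y = 1: x² = 185·1² - 1 = 184, not a perfect square
y = 2: x² = 185·2² - 1 = 739, not a perfect square
y = 3: x² = 185·3² - 1 = 1664, not a perfect square
...
y = 5: x² = 185·5² - 1 = 4624 = 68² ✓
Check: 68² - 185·5² = 4624 - 4625 = -1 ✓

x = 68, y = 5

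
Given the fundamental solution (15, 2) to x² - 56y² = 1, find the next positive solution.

Solutions to x² - Dy² = 1 are generated by powers of (x₀ + y₀√D).
The next solution satisfies x₁ + y₁√56 = (x₀ + y₀√56)², giving:
x₁ = x₀² + 56y₀² = 15² + 56·2² = 225 + 224 = 449
y₁ = 2x₀y₀ = 2·15·2 = 60

Verify: 449² - 56·60² = 201601 - 201600 = 1 ✓

x = 449, y = 60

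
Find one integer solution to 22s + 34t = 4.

Step 1: Check solvability.
gcd(22, 34) = 2
Since 2 divides 4, solutions exist.

Step 2: Apply extended Euclidean algorithm to find gcd.
We find integers such that 22*x0 + 34*y0 = 2

Step 3: Scale the particular solution.
Multiply by 4/2 = 2:
s = -6, t = 4

Step 4: Verify.
22*(-6) + 34*(4) = 4 = 4 ✓

s = -6, t = 4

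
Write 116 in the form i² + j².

We need to find integers i, j > 0 such that i² + j² = 116.
Trying i = 4: j² = 116 - 4² = 116 - 16 = 100
j = 10
Check: 4² + 10² = 16 + 100 = 116 ✓

116 = 4² + 10²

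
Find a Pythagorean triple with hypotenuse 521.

We need a² + b² = 521² = 271441.
Trying: 279² + 440² = 77841 + 193600 = 271441 ✓

(279, 440, 521)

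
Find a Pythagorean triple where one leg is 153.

We need the other leg and hypotenuse such that 153² + x² = c².
Take x = 104, c = 185: 153² + 104² = 23409 + 10816 = 34225 = 185² ✓
Triple: (153, 104, 185)

(153, 104, 185)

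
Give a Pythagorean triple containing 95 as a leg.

We need the other leg and hypotenuse such that 95² + x² = c².
Take x = 900, c = 905: 95² + 900² = 9025 + 810000 = 819025 = 905² ✓
Triple: (95, 900, 905)

(95, 900, 905)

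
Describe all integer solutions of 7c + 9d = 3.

Step 1: Compute gcd(7, 9) = 1.
Since 1 divides 3, solutions exist.

Step 2: Find a particular solution using extended Euclidean algorithm.
We get c₀ = 12, d₀ = -9.
Check: 7*12 + 9*-9 = 3 = 3 ✓

Step 3: Write the general solution.
c = 12 + (9/1)t = 12 + 9t
d = -9 - (7/1)t = -9 - 7t
for any integer t.

c = 12 + 9t, d = -9 - 7t for integer t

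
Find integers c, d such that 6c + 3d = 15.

Step 1: Check solvability.
gcd(6, 3) = 3
Since 3 divides 15, solutions exist.

Step 2: Apply extended Euclidean algorithm to find gcd.
We find integers such that 6*x0 + 3*y0 = 3

Step 3: Scale the particular solution.
Multiply by 15/3 = 5:
c = 0, d = 5

Step 4: Verify.
6*(0) + 3*(5) = 15 = 15 ✓

c = 0, d = 5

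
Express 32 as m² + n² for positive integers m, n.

We need to find integers m, n > 0 such that m² + n² = 32.
Trying m = 4: n² = 32 - 4² = 32 - 16 = 16
n = 4
Check: 4² + 4² = 16 + 16 = 32 ✓

32 = 4² + 4²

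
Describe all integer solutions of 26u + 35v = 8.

Step 1: Compute gcd(26, 35) = 1.
Since 1 divides 8, solutions exist.

Step 2: Find a particular solution using extended Euclidean algorithm.
We get u₀ = -32, v₀ = 24.
Check: 26*-32 + 35*24 = 8 = 8 ✓

Step 3: Write the general solution.
u = -32 + (35/1)t = -32 + 35t
v = 24 - (26/1)t = 24 - 26t
for any integer t.

u = -32 + 35t, v = 24 - 26t for integer t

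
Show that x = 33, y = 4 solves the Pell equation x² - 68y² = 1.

Compute x² = 33² = 1089
Compute 68y² = 68·4² = 68·16 = 1088
x² - 68y² = 1089 - 1088 = 1
Since this equals 1, (33, 4) is a solution.

Yes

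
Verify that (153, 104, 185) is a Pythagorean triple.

Compute a² + b²:
153² + 104² = 23409 + 10816 = 34225
Compute c²:
185² = 34225
Since 34225 = 34225, it is a Pythagorean triple.

Yes, it is a Pythagorean triple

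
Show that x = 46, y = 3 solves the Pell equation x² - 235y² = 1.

Compute x² = 46² = 2116
Compute 235y² = 235·3² = 235·9 = 2115
x² - 235y² = 2116 - 2115 = 1
Since this equals 1, (46, 3) is a solution.

Yes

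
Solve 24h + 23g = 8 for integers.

Step 1: Check solvability.
gcd(24, 23) = 1
Since 1 divides 8, solutions exist.

Step 2: Apply extended Euclidean algorithm to find gcd.
We find integers such that 24*x0 + 23*y0 = 1

Step 3: Scale the particular solution.
Multiply by 8/1 = 8:
h = 8, g = -8

Step 4: Verify.
24*(8) + 23*(-8) = 8 = 8 ✓

h = 8, g = -8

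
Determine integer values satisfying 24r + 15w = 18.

Step 1: Check solvability.
gcd(24, 15) = 3
Since 3 divides 18, solutions exist.

Step 2: Apply extended Euclidean algorithm to find gcd.
We find integers such that 24*x0 + 15*y0 = 3

Step 3: Scale the particular solution.
Multiply by 18/3 = 6:
r = 12, w = -18

Step 4: Verify.
24*(12) + 15*(-18) = 18 = 18 ✓

r = 12, w = -18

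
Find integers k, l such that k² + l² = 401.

We need to find integers k, l > 0 such that k² + l² = 401.
Trying k = 1: l² = 401 - 1² = 401 - 1 = 400
l = 20
Check: 1² + 20² = 1 + 400 = 401 ✓

401 = 1² + 20²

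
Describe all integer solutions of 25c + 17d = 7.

Step 1: Compute gcd(25, 17) = 1.
Since 1 divides 7, solutions exist.

Step 2: Find a particular solution using extended Euclidean algorithm.
We get c₀ = -14, d₀ = 21.
Check: 25*-14 + 17*21 = 7 = 7 ✓

Step 3: Write the general solution.
c = -14 + (17/1)t = -14 + 17t
d = 21 - (25/1)t = 21 - 25t
for any integer t.

c = -14 + 17t, d = 21 - 25t for integer t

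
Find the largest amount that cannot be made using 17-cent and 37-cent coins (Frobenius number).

For two coprime denominations a and b, the Frobenius number (largest value not representable as a non-negative combination) is ab - a - b.
Here gcd(17, 37) = 1, so they are coprime.
F(17, 37) = 17·37 - 17 - 37 = 629 - 54 = 575

575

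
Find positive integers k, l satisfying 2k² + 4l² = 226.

Try small values of k and check whether (226 - 2k²)/4 is a perfect square.
k = 9: 2·9² = 162, so 4l² = 226 - 162 = 64, giving l² = 16, l = 4.
Check: 2·9² + 4·4² = 162 + 64 = 226 ✓

k = 9, l = 4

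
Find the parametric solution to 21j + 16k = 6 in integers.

Step 1: Compute gcd(21, 16) = 1.
Since 1 divides 6, solutions exist.

Step 2: Find a particular solution using extended Euclidean algorithm.
We get j₀ = -18, k₀ = 24.
Check: 21*-18 + 16*24 = 6 = 6 ✓

Step 3: Write the general solution.
j = -18 + (16/1)t = -18 + 16t
k = 24 - (21/1)t = 24 - 21t
for any integer t.

j = -18 + 16t, k = 24 - 21t for integer t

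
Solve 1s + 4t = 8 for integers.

Step 1: Check solvability.
gcd(1, 4) = 1
Since 1 divides 8, solutions exist.

Step 2: Apply extended Euclidean algorithm to find gcd.
We find integers such that 1*x0 + 4*y0 = 1

Step 3: Scale the particular solution.
Multiply by 8/1 = 8:
s = 8, t = 0

Step 4: Verify.
1*(8) + 4*(0) = 8 = 8 ✓

s = 8, t = 0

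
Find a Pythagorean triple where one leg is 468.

We need the other leg and hypotenuse such that 468² + x² = c².
Take x = 595, c = 757: 468² + 595² = 219024 + 354025 = 573049 = 757² ✓
Triple: (595, 468, 757)

(595, 468, 757)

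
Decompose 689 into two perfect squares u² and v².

We need to find integers u, v > 0 such that u² + v² = 689.
Trying u = 8: v² = 689 - 8² = 689 - 64 = 625
v = 25
Check: 8² + 25² = 64 + 625 = 689 ✓

689 = 8² + 25²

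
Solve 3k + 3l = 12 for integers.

Step 1: Check solvability.
gcd(3, 3) = 3
Since 3 divides 12, solutions exist.

Step 2: Apply extended Euclidean algorithm to find gcd.
We find integers such that 3*x0 + 3*y0 = 3

Step 3: Scale the particular solution.
Multiply by 12/3 = 4:
k = 0, l = 4

Step 4: Verify.
3*(0) + 3*(4) = 12 = 12 ✓

k = 0, l = 4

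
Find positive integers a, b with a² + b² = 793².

We need a² + b² = 793² = 628849.
Trying: 775² + 168² = 600625 + 28224 = 628849 ✓

(775, 168, 793)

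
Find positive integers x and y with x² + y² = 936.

We need to find integers x, y > 0 such that x² + y² = 936.
Trying x = 6: y² = 936 - 6² = 936 - 36 = 900
y = 30
Check: 6² + 30² = 36 + 900 = 936 ✓

936 = 6² + 30²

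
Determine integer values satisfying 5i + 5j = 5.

Step 1: Check solvability.
gcd(5, 5) = 5
Since 5 divides 5, solutions exist.

Step 2: Apply extended Euclidean algorithm to find gcd.
We find integers such that 5*x0 + 5*y0 = 5

Step 3: Scale the particular solution.
Multiply by 5/5 = 1:
i = 0, j = 1

Step 4: Verify.
5*(0) + 5*(1) = 5 = 5 ✓

i = 0, j = 1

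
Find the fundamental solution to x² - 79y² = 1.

We seek the smallest positive integers (x, y) with x² - 79y² = 1, i.e., x² = 79y² + 1.
Try successive y values:
y = 1: x² = 79·1² + 1 = 80, not a perfect square
y = 2: x² = 79·2² + 1 = 317, not a perfect square
y = 3: x² = 79·3² + 1 = 712, not a perfect square
... continuing the search (or via continued fractions) ...
y = 9: x² = 79·9² + 1 = 6400, x = 80 ✓

Verify: 80² - 79·9² = 6400 - 6399 = 1 ✓

x = 80, y = 9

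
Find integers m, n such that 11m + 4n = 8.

Step 1: Check solvability.
gcd(11, 4) = 1
Since 1 divides 8, solutions exist.

Step 2: Apply extended Euclidean algorithm to find gcd.
We find integers such that 11*x0 + 4*y0 = 1

Step 3: Scale the particular solution.
Multiply by 8/1 = 8:
m = -8, n = 24

Step 4: Verify.
11*(-8) + 4*(24) = 8 = 8 ✓

m = -8, n = 24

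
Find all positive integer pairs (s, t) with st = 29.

The positive divisors of 29 are: 1, 29.
Each divisor d gives the pair (d, 29/d):
(1, 29), (29, 1)

(1, 29), (29, 1)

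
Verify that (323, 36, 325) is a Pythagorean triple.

Compute a² + b² = 323² + 36² = 104329 + 1296 = 105625
Compute c² = 325² = 105625
Since 105625 = 105625, confirmed.

Yes, it is a Pythagorean triple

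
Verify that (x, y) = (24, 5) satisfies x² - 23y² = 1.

Compute x² = 24² = 576
Compute 23y² = 23·5² = 23·25 = 575
x² - 23y² = 576 - 575 = 1
Since this equals 1, (24, 5) is a solution.

Yes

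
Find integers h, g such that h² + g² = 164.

We need to find integers h, g > 0 such that h² + g² = 164.
Trying h = 8: g² = 164 - 8² = 164 - 64 = 100
g = 10
Check: 8² + 10² = 64 + 100 = 164 ✓

164 = 8² + 10²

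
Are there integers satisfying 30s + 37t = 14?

Step 1: Compute gcd(30, 37).
gcd(30, 37) = 1

Step 2: Check divisibility.
Does 1 divide 14? 14 = 1 x 14, so yes.

By the theorem on linear Diophantine equations, 30s + 37t = 14 has integer solutions if and only if gcd(30, 37) divides 14. Since 1 | 14, solutions exist.

Yes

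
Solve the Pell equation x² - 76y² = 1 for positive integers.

We seek the smallest positive integers (x, y) with x² - 76y² = 1, i.e., x² = 76y² + 1.
Try successive y values:
y = 1: x² = 76·1² + 1 = 77, not a perfect square
y = 2: x² = 76·2² + 1 = 305, not a perfect square
y = 3: x² = 76·3² + 1 = 685, not a perfect square
... continuing the search (or via continued fractions) ...
y = 6630: x² = 76·6630² + 1 = 3340724401, x = 57799 ✓

Verify: 57799² - 76·6630² = 3340724401 - 3340724400 = 1 ✓

x = 57799, y = 6630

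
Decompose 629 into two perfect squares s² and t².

We need to find integers s, t > 0 such that s² + t² = 629.
Trying s = 2: t² = 629 - 2² = 629 - 4 = 625
t = 25
Check: 2² + 25² = 4 + 625 = 629 ✓

629 = 2² + 25²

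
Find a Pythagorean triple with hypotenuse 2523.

We need a² + b² = 2523² = 6365529.
Trying: 123² + 2520² = 15129 + 6350400 = 6365529 ✓

(123, 2520, 2523)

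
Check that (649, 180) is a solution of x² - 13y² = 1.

Compute x² = 649² = 421201
Compute 13y² = 13·180² = 13·32400 = 421200
x² - 13y² = 421201 - 421200 = 1
Since this equals 1, (649, 180) is a solution.

Yes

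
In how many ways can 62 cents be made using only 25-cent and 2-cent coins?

We need non-negative integers (x, y) with 25x + 2y = 62.
For each x from 0 to 2, check if (62 - 25x) is a non-negative multiple of 2.
Solutions (x, y): (0,31), (2,6)
Count: 2

2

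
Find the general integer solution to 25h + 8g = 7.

Step 1: Compute gcd(25, 8) = 1.
Since 1 divides 7, solutions exist.

Step 2: Find a particular solution using extended Euclidean algorithm.
We get h₀ = 7, g₀ = -21.
Check: 25*7 + 8*-21 = 7 = 7 ✓

Step 3: Write the general solution.
h = 7 + (8/1)t = 7 + 8t
g = -21 - (25/1)t = -21 - 25t
for any integer t.

h = 7 + 8t, g = -21 - 25t for integer t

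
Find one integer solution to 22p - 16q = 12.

Step 1: Check solvability.
gcd(22, 16) = 2
Since 2 divides 12, solutions exist.

Step 2: Apply extended Euclidean algorithm to find gcd.
We find integers such that 22*x0 + 16*y0 = 2

Step 3: Scale the particular solution.
Multiply by 12/2 = 6:
p = 18, q = 24

Step 4: Verify.
22*(18) - 16*(24) = 12 = 12 ✓

p = 18, q = 24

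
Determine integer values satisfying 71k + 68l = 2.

Step 1: Check solvability.
gcd(71, 68) = 1
Since 1 divides 2, solutions exist.

Step 2: Apply extended Euclidean algorithm to find gcd.
We find integers such that 71*x0 + 68*y0 = 1

Step 3: Scale the particular solution.
Multiply by 2/1 = 2:
k = 46, l = -48

Step 4: Verify.
71*(46) + 68*(-48) = 2 = 2 ✓

k = 46, l = -48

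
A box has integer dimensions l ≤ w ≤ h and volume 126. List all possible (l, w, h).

Iterate l from 1 to ⌊126^(1/3)⌋. For each l dividing 126, iterate w ≥ l with w dividing 126/l, and set h = 126/(l·w).
Triples found (10): (1×1×126), (1×2×63), (1×3×42), (1×6×21), (1×7×18), (1×9×14), (2×3×21), (2×7×9), (3×3×14), (3×6×7)

(1×1×126), (1×2×63), (1×3×42), (1×6×21), (1×7×18), (1×9×14), (2×3×21), (2×7×9), (3×3×14), (3×6×7)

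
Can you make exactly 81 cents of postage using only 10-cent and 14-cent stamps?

We need non-negative x, y with 10x + 14y = 81.
gcd(10, 14) = 2, and 2 does not divide 81.
No integer solutions exist, so certainly no non-negative ones.

No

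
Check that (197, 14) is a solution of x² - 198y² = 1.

Compute x² = 197² = 38809
Compute 198y² = 198·14² = 198·196 = 38808
x² - 198y² = 38809 - 38808 = 1
Since this equals 1, (197, 14) is a solution.

Yes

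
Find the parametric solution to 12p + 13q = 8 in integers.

Step 1: Compute gcd(12, 13) = 1.
Since 1 divides 8, solutions exist.

Step 2: Find a particular solution using extended Euclidean algorithm.
We get p₀ = -8, q₀ = 8.
Check: 12*-8 + 13*8 = 8 = 8 ✓

Step 3: Write the general solution.
p = -8 + (13/1)t = -8 + 13t
q = 8 - (12/1)t = 8 - 12t
for any integer t.

p = -8 + 13t, q = 8 - 12t for integer t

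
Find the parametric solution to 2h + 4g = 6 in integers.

Step 1: Compute gcd(2, 4) = 2.
Since 2 divides 6, solutions exist.

Step 2: Find a particular solution using extended Euclidean algorithm.
We get h₀ = 3, g₀ = 0.
Check: 2*3 + 4*0 = 6 = 6 ✓

Step 3: Write the general solution.
h = 3 + (4/2)t = 3 + 2t
g = 0 - (2/2)t = 0 - 1t
for any integer t.

h = 3 + 2t, g = 0 - 1t for integer t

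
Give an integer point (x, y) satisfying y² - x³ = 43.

Try small integer x values and check whether x³ + 43 is a perfect square.
x = -3: x³ + 43 = -3³ + 43 = -27 + 43 = 16
Is 16 a perfect square? 4² = 16 ✓
So (x, y) = (-3, -4) is a solution.

x = -3, y = -4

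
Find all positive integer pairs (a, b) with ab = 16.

The positive divisors of 16 are: 1, 2, 4, 8, 16.
Each divisor d gives the pair (d, 16/d):
(1, 16), (2, 8), (4, 4), (8, 2), (16, 1)

(1, 16), (2, 8), (4, 4), (8, 2), (16, 1)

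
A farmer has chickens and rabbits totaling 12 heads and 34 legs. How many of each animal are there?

Let c = chickens, r = rabbits.
Heads: c + r = 12
Legs: 2c + 4r = 34
From the first equation, c = 12 - r. Substitute:
2(12 - r) + 4r = 34
24 + 2r = 34
r = (34 - 24)/2 = 5
c = 12 - 5 = 7

Chickens: 7, Rabbits: 5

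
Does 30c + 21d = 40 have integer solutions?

Step 1: Compute gcd(30, 21).
gcd(30, 21) = 3

Step 2: Check divisibility.
Does 3 divide 40? 40 = 3 x 13 + 1, so no.

By the theorem on linear Diophantine equations, 30c + 21d = 40 has integer solutions if and only if gcd(30, 21) divides 40. Since 3 does not divide 40, no solutions exist.

No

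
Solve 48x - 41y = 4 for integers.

Step 1: Check solvability.
gcd(48, 41) = 1
Since 1 divides 4, solutions exist.

Step 2: Apply extended Euclidean algorithm to find gcd.
We find integers such that 48*x0 + 41*y0 = 1

Step 3: Scale the particular solution.
Multiply by 4/1 = 4:
x = 24, y = 28

Step 4: Verify.
48*(24) - 41*(28) = 4 = 4 ✓

x = 24, y = 28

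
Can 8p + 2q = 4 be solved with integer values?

Step 1: Compute gcd(8, 2).
gcd(8, 2) = 2

Step 2: Check divisibility.
Does 2 divide 4? 4 = 2 x 2, so yes.

By the theorem on linear Diophantine equations, 8p + 2q = 4 has integer solutions if and only if gcd(8, 2) divides 4. Since 2 | 4, solutions exist.

Yes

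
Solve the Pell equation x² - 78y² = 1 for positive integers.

We seek the smallest positive integers (x, y) with x² - 78y² = 1, i.e., x² = 78y² + 1.
Try successive y values:
y = 1: x² = 78·1² + 1 = 79, not a perfect square
y = 2: x² = 78·2² + 1 = 313, not a perfect square
y = 3: x² = 78·3² + 1 = 703, not a perfect square
... continuing the search (or via continued fractions) ...
y = 6: x² = 78·6² + 1 = 2809, x = 53 ✓

Verify: 53² - 78·6² = 2809 - 2808 = 1 ✓

x = 53, y = 6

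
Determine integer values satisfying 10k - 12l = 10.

Step 1: Check solvability.
gcd(10, 12) = 2
Since 2 divides 10, solutions exist.

Step 2: Apply extended Euclidean algorithm to find gcd.
We find integers such that 10*x0 + 12*y0 = 2

Step 3: Scale the particular solution.
Multiply by 10/2 = 5:
k = -5, l = -5

Step 4: Verify.
10*(-5) - 12*(-5) = 10 = 10 ✓

k = -5, l = -5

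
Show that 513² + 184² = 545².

Compute a² + b² = 513² + 184² = 263169 + 33856 = 297025
Compute c² = 545² = 297025
Since 297025 = 297025, confirmed.

Yes, it is a Pythagorean triple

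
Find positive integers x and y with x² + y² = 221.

We need to find integers x, y > 0 such that x² + y² = 221.
Trying x = 5: y² = 221 - 5² = 221 - 25 = 196
y = 14
Check: 5² + 14² = 25 + 196 = 221 ✓

221 = 5² + 14²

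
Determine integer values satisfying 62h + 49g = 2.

Step 1: Check solvability.
gcd(62, 49) = 1
Since 1 divides 2, solutions exist.

Step 2: Apply extended Euclidean algorithm to find gcd.
We find integers such that 62*x0 + 49*y0 = 1

Step 3: Scale the particular solution.
Multiply by 2/1 = 2:
h = -30, g = 38

Step 4: Verify.
62*(-30) + 49*(38) = 2 = 2 ✓

h = -30, g = 38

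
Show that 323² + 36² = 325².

Compute a² + b² = 323² + 36² = 104329 + 1296 = 105625
Compute c² = 325² = 105625
Since 105625 = 105625, confirmed.

Yes, it is a Pythagorean triple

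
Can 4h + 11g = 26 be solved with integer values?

Step 1: Compute gcd(4, 11).
gcd(4, 11) = 1

Step 2: Check divisibility.
Does 1 divide 26? 26 = 1 x 26, so yes.

By the theorem on linear Diophantine equations, 4h + 11g = 26 has integer solutions if and only if gcd(4, 11) divides 26. Since 1 | 26, solutions exist.

Yes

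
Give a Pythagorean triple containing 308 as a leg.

We need the other leg and hypotenuse such that 308² + x² = c².
Take x = 75, c = 317: 308² + 75² = 94864 + 5625 = 100489 = 317² ✓
Triple: (75, 308, 317)

(75, 308, 317)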